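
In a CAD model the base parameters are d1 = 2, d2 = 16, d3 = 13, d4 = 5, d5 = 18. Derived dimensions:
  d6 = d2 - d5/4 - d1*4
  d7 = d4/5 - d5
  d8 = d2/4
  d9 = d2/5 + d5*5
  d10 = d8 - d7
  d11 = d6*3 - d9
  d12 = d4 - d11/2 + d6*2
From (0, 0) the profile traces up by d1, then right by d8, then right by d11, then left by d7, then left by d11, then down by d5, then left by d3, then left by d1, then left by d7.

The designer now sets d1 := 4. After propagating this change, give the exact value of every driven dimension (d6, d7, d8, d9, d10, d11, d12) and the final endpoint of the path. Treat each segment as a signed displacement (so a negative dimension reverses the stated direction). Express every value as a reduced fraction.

Apply edit: d1 := 4
  d6 = d2 - d5/4 - d1*4 = -9/2
  d7 = d4/5 - d5 = -17
  d8 = d2/4 = 4
  d9 = d2/5 + d5*5 = 466/5
  d10 = d8 - d7 = 21
  d11 = d6*3 - d9 = -1067/10
  d12 = d4 - d11/2 + d6*2 = 987/20
Walk from origin (0, 0):
  seg 1: up by d1 = 4 → (0, 4)
  seg 2: right by d8 = 4 → (4, 4)
  seg 3: right by d11 = -1067/10 → (-1027/10, 4)
  seg 4: left by d7 = -17 → (-857/10, 4)
  seg 5: left by d11 = -1067/10 → (21, 4)
  seg 6: down by d5 = 18 → (21, -14)
  seg 7: left by d3 = 13 → (8, -14)
  seg 8: left by d1 = 4 → (4, -14)
  seg 9: left by d7 = -17 → (21, -14)

d6 = -9/2
d7 = -17
d8 = 4
d9 = 466/5
d10 = 21
d11 = -1067/10
d12 = 987/20
endpoint = (21, -14)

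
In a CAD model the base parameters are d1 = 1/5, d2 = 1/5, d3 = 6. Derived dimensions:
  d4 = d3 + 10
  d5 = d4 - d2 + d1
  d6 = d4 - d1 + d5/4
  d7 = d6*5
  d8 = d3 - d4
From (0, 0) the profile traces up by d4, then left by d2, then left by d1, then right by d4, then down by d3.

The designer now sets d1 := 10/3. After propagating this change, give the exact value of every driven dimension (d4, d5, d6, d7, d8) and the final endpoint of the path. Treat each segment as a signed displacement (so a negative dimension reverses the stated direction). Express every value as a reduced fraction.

Apply edit: d1 := 10/3
  d4 = d3 + 10 = 16
  d5 = d4 - d2 + d1 = 287/15
  d6 = d4 - d1 + d5/4 = 349/20
  d7 = d6*5 = 349/4
  d8 = d3 - d4 = -10
Walk from origin (0, 0):
  seg 1: up by d4 = 16 → (0, 16)
  seg 2: left by d2 = 1/5 → (-1/5, 16)
  seg 3: left by d1 = 10/3 → (-53/15, 16)
  seg 4: right by d4 = 16 → (187/15, 16)
  seg 5: down by d3 = 6 → (187/15, 10)

d4 = 16
d5 = 287/15
d6 = 349/20
d7 = 349/4
d8 = -10
endpoint = (187/15, 10)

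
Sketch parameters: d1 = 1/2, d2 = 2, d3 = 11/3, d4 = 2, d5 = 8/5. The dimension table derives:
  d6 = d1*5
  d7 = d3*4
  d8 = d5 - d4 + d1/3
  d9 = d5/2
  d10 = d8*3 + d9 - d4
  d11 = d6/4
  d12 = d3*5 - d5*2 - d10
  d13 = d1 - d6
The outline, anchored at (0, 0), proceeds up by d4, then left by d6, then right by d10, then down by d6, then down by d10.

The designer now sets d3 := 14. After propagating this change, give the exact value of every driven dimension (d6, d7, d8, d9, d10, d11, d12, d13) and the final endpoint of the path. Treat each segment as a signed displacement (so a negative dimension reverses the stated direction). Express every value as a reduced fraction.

d6 = 5/2
d7 = 56
d8 = -7/30
d9 = 4/5
d10 = -19/10
d11 = 5/8
d12 = 687/10
d13 = -2
endpoint = (-22/5, 7/5)

Apply edit: d3 := 14
  d6 = d1*5 = 5/2
  d7 = d3*4 = 56
  d8 = d5 - d4 + d1/3 = -7/30
  d9 = d5/2 = 4/5
  d10 = d8*3 + d9 - d4 = -19/10
  d11 = d6/4 = 5/8
  d12 = d3*5 - d5*2 - d10 = 687/10
  d13 = d1 - d6 = -2
Walk from origin (0, 0):
  seg 1: up by d4 = 2 → (0, 2)
  seg 2: left by d6 = 5/2 → (-5/2, 2)
  seg 3: right by d10 = -19/10 → (-22/5, 2)
  seg 4: down by d6 = 5/2 → (-22/5, -1/2)
  seg 5: down by d10 = -19/10 → (-22/5, 7/5)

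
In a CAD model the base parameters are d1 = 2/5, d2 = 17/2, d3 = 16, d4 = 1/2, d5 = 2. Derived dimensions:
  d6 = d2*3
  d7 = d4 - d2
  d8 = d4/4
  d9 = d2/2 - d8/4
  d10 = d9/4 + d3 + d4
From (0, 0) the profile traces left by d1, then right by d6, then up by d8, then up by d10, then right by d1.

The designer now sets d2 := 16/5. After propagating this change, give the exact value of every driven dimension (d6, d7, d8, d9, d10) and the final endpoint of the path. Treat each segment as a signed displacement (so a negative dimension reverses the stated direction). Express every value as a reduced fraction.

Apply edit: d2 := 16/5
  d6 = d2*3 = 48/5
  d7 = d4 - d2 = -27/10
  d8 = d4/4 = 1/8
  d9 = d2/2 - d8/4 = 251/160
  d10 = d9/4 + d3 + d4 = 10811/640
Walk from origin (0, 0):
  seg 1: left by d1 = 2/5 → (-2/5, 0)
  seg 2: right by d6 = 48/5 → (46/5, 0)
  seg 3: up by d8 = 1/8 → (46/5, 1/8)
  seg 4: up by d10 = 10811/640 → (46/5, 10891/640)
  seg 5: right by d1 = 2/5 → (48/5, 10891/640)

d6 = 48/5
d7 = -27/10
d8 = 1/8
d9 = 251/160
d10 = 10811/640
endpoint = (48/5, 10891/640)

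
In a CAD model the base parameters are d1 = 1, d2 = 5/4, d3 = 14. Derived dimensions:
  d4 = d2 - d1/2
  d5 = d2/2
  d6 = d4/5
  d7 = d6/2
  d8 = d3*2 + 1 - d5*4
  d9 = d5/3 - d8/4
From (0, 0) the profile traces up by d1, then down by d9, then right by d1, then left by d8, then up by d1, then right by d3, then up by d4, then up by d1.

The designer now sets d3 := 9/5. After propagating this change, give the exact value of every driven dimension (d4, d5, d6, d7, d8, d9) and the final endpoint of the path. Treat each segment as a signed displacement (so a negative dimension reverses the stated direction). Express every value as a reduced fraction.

Apply edit: d3 := 9/5
  d4 = d2 - d1/2 = 3/4
  d5 = d2/2 = 5/8
  d6 = d4/5 = 3/20
  d7 = d6/2 = 3/40
  d8 = d3*2 + 1 - d5*4 = 21/10
  d9 = d5/3 - d8/4 = -19/60
Walk from origin (0, 0):
  seg 1: up by d1 = 1 → (0, 1)
  seg 2: down by d9 = -19/60 → (0, 79/60)
  seg 3: right by d1 = 1 → (1, 79/60)
  seg 4: left by d8 = 21/10 → (-11/10, 79/60)
  seg 5: up by d1 = 1 → (-11/10, 139/60)
  seg 6: right by d3 = 9/5 → (7/10, 139/60)
  seg 7: up by d4 = 3/4 → (7/10, 46/15)
  seg 8: up by d1 = 1 → (7/10, 61/15)

d4 = 3/4
d5 = 5/8
d6 = 3/20
d7 = 3/40
d8 = 21/10
d9 = -19/60
endpoint = (7/10, 61/15)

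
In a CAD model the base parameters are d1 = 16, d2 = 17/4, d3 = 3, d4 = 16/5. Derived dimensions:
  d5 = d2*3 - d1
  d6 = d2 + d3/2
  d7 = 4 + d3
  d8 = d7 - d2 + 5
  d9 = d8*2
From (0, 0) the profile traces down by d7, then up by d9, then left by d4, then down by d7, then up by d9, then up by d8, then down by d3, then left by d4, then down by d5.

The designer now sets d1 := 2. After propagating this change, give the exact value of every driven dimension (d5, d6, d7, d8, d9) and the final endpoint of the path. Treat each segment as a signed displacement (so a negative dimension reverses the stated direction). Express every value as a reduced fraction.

d5 = 43/4
d6 = 23/4
d7 = 7
d8 = 31/4
d9 = 31/2
endpoint = (-32/5, 11)

Apply edit: d1 := 2
  d5 = d2*3 - d1 = 43/4
  d6 = d2 + d3/2 = 23/4
  d7 = 4 + d3 = 7
  d8 = d7 - d2 + 5 = 31/4
  d9 = d8*2 = 31/2
Walk from origin (0, 0):
  seg 1: down by d7 = 7 → (0, -7)
  seg 2: up by d9 = 31/2 → (0, 17/2)
  seg 3: left by d4 = 16/5 → (-16/5, 17/2)
  seg 4: down by d7 = 7 → (-16/5, 3/2)
  seg 5: up by d9 = 31/2 → (-16/5, 17)
  seg 6: up by d8 = 31/4 → (-16/5, 99/4)
  seg 7: down by d3 = 3 → (-16/5, 87/4)
  seg 8: left by d4 = 16/5 → (-32/5, 87/4)
  seg 9: down by d5 = 43/4 → (-32/5, 11)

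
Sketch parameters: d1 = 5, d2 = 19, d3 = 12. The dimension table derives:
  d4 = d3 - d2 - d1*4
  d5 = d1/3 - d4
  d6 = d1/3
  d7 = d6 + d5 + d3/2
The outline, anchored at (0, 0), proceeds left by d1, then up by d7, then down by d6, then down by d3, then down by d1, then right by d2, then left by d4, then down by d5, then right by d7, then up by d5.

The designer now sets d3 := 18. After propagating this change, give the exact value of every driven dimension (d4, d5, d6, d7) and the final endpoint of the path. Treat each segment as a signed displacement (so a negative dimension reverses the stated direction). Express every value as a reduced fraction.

d4 = -21
d5 = 68/3
d6 = 5/3
d7 = 100/3
endpoint = (205/3, 26/3)

Apply edit: d3 := 18
  d4 = d3 - d2 - d1*4 = -21
  d5 = d1/3 - d4 = 68/3
  d6 = d1/3 = 5/3
  d7 = d6 + d5 + d3/2 = 100/3
Walk from origin (0, 0):
  seg 1: left by d1 = 5 → (-5, 0)
  seg 2: up by d7 = 100/3 → (-5, 100/3)
  seg 3: down by d6 = 5/3 → (-5, 95/3)
  seg 4: down by d3 = 18 → (-5, 41/3)
  seg 5: down by d1 = 5 → (-5, 26/3)
  seg 6: right by d2 = 19 → (14, 26/3)
  seg 7: left by d4 = -21 → (35, 26/3)
  seg 8: down by d5 = 68/3 → (35, -14)
  seg 9: right by d7 = 100/3 → (205/3, -14)
  seg 10: up by d5 = 68/3 → (205/3, 26/3)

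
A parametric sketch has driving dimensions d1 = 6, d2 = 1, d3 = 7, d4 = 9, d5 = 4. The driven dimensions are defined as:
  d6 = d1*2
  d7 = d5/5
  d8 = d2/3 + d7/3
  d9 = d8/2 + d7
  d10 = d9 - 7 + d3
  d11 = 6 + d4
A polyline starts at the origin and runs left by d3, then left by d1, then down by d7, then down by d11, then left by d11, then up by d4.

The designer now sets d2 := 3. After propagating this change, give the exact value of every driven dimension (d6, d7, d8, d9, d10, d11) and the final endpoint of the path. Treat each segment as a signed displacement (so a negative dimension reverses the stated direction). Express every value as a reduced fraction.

d6 = 12
d7 = 4/5
d8 = 19/15
d9 = 43/30
d10 = 43/30
d11 = 15
endpoint = (-28, -34/5)

Apply edit: d2 := 3
  d6 = d1*2 = 12
  d7 = d5/5 = 4/5
  d8 = d2/3 + d7/3 = 19/15
  d9 = d8/2 + d7 = 43/30
  d10 = d9 - 7 + d3 = 43/30
  d11 = 6 + d4 = 15
Walk from origin (0, 0):
  seg 1: left by d3 = 7 → (-7, 0)
  seg 2: left by d1 = 6 → (-13, 0)
  seg 3: down by d7 = 4/5 → (-13, -4/5)
  seg 4: down by d11 = 15 → (-13, -79/5)
  seg 5: left by d11 = 15 → (-28, -79/5)
  seg 6: up by d4 = 9 → (-28, -34/5)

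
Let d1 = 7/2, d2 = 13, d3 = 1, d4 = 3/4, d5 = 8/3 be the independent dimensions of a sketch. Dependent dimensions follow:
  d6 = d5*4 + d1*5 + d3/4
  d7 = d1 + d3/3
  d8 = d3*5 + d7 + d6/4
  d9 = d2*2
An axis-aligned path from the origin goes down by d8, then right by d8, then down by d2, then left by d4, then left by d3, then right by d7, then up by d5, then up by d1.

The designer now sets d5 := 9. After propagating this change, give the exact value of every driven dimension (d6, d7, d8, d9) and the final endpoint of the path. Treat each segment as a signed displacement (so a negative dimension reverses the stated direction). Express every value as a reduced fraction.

Apply edit: d5 := 9
  d6 = d5*4 + d1*5 + d3/4 = 215/4
  d7 = d1 + d3/3 = 23/6
  d8 = d3*5 + d7 + d6/4 = 1069/48
  d9 = d2*2 = 26
Walk from origin (0, 0):
  seg 1: down by d8 = 1069/48 → (0, -1069/48)
  seg 2: right by d8 = 1069/48 → (1069/48, -1069/48)
  seg 3: down by d2 = 13 → (1069/48, -1693/48)
  seg 4: left by d4 = 3/4 → (1033/48, -1693/48)
  seg 5: left by d3 = 1 → (985/48, -1693/48)
  seg 6: right by d7 = 23/6 → (1169/48, -1693/48)
  seg 7: up by d5 = 9 → (1169/48, -1261/48)
  seg 8: up by d1 = 7/2 → (1169/48, -1093/48)

d6 = 215/4
d7 = 23/6
d8 = 1069/48
d9 = 26
endpoint = (1169/48, -1093/48)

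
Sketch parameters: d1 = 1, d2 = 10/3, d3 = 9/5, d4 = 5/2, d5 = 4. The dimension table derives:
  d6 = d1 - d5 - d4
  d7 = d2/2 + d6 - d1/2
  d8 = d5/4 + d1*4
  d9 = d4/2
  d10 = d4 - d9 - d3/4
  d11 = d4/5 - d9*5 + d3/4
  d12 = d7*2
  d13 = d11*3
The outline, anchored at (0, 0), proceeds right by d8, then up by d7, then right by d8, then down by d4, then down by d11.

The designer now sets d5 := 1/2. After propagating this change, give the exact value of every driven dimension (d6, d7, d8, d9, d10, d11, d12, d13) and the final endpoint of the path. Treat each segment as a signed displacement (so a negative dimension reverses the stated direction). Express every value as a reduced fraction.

Apply edit: d5 := 1/2
  d6 = d1 - d5 - d4 = -2
  d7 = d2/2 + d6 - d1/2 = -5/6
  d8 = d5/4 + d1*4 = 33/8
  d9 = d4/2 = 5/4
  d10 = d4 - d9 - d3/4 = 4/5
  d11 = d4/5 - d9*5 + d3/4 = -53/10
  d12 = d7*2 = -5/3
  d13 = d11*3 = -159/10
Walk from origin (0, 0):
  seg 1: right by d8 = 33/8 → (33/8, 0)
  seg 2: up by d7 = -5/6 → (33/8, -5/6)
  seg 3: right by d8 = 33/8 → (33/4, -5/6)
  seg 4: down by d4 = 5/2 → (33/4, -10/3)
  seg 5: down by d11 = -53/10 → (33/4, 59/30)

d6 = -2
d7 = -5/6
d8 = 33/8
d9 = 5/4
d10 = 4/5
d11 = -53/10
d12 = -5/3
d13 = -159/10
endpoint = (33/4, 59/30)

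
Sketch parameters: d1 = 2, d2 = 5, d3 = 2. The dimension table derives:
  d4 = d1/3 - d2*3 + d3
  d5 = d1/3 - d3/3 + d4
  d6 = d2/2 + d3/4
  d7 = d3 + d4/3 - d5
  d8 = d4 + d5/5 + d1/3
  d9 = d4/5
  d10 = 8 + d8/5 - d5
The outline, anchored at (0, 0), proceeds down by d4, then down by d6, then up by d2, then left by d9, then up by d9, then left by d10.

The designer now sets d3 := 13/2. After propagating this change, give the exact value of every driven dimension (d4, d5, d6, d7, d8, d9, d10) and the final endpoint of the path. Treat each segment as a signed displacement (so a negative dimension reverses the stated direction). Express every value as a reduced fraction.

d4 = -47/6
d5 = -28/3
d6 = 33/8
d7 = 119/9
d8 = -271/30
d9 = -47/30
d10 = 2329/150
endpoint = (-349/25, 857/120)

Apply edit: d3 := 13/2
  d4 = d1/3 - d2*3 + d3 = -47/6
  d5 = d1/3 - d3/3 + d4 = -28/3
  d6 = d2/2 + d3/4 = 33/8
  d7 = d3 + d4/3 - d5 = 119/9
  d8 = d4 + d5/5 + d1/3 = -271/30
  d9 = d4/5 = -47/30
  d10 = 8 + d8/5 - d5 = 2329/150
Walk from origin (0, 0):
  seg 1: down by d4 = -47/6 → (0, 47/6)
  seg 2: down by d6 = 33/8 → (0, 89/24)
  seg 3: up by d2 = 5 → (0, 209/24)
  seg 4: left by d9 = -47/30 → (47/30, 209/24)
  seg 5: up by d9 = -47/30 → (47/30, 857/120)
  seg 6: left by d10 = 2329/150 → (-349/25, 857/120)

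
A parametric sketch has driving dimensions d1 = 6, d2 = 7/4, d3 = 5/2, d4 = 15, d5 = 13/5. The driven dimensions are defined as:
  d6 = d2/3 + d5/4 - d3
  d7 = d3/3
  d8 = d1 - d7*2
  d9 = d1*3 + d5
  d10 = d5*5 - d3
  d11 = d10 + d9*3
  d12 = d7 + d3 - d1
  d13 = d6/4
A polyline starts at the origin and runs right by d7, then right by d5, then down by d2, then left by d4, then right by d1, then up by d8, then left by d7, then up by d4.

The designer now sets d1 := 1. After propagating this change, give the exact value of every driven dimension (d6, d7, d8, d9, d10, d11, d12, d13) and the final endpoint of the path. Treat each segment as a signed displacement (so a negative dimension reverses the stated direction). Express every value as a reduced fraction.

d6 = -19/15
d7 = 5/6
d8 = -2/3
d9 = 28/5
d10 = 21/2
d11 = 273/10
d12 = 7/3
d13 = -19/60
endpoint = (-57/5, 151/12)

Apply edit: d1 := 1
  d6 = d2/3 + d5/4 - d3 = -19/15
  d7 = d3/3 = 5/6
  d8 = d1 - d7*2 = -2/3
  d9 = d1*3 + d5 = 28/5
  d10 = d5*5 - d3 = 21/2
  d11 = d10 + d9*3 = 273/10
  d12 = d7 + d3 - d1 = 7/3
  d13 = d6/4 = -19/60
Walk from origin (0, 0):
  seg 1: right by d7 = 5/6 → (5/6, 0)
  seg 2: right by d5 = 13/5 → (103/30, 0)
  seg 3: down by d2 = 7/4 → (103/30, -7/4)
  seg 4: left by d4 = 15 → (-347/30, -7/4)
  seg 5: right by d1 = 1 → (-317/30, -7/4)
  seg 6: up by d8 = -2/3 → (-317/30, -29/12)
  seg 7: left by d7 = 5/6 → (-57/5, -29/12)
  seg 8: up by d4 = 15 → (-57/5, 151/12)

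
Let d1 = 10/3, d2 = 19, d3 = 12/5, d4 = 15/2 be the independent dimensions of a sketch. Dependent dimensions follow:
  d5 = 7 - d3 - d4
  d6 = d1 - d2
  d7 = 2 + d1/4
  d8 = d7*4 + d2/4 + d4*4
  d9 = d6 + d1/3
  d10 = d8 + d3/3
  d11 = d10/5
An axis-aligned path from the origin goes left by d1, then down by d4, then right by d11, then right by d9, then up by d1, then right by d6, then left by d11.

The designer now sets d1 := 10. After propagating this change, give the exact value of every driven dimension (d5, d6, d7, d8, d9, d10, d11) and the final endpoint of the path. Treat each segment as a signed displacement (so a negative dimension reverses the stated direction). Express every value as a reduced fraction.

d5 = -29/10
d6 = -9
d7 = 9/2
d8 = 211/4
d9 = -17/3
d10 = 1071/20
d11 = 1071/100
endpoint = (-74/3, 5/2)

Apply edit: d1 := 10
  d5 = 7 - d3 - d4 = -29/10
  d6 = d1 - d2 = -9
  d7 = 2 + d1/4 = 9/2
  d8 = d7*4 + d2/4 + d4*4 = 211/4
  d9 = d6 + d1/3 = -17/3
  d10 = d8 + d3/3 = 1071/20
  d11 = d10/5 = 1071/100
Walk from origin (0, 0):
  seg 1: left by d1 = 10 → (-10, 0)
  seg 2: down by d4 = 15/2 → (-10, -15/2)
  seg 3: right by d11 = 1071/100 → (71/100, -15/2)
  seg 4: right by d9 = -17/3 → (-1487/300, -15/2)
  seg 5: up by d1 = 10 → (-1487/300, 5/2)
  seg 6: right by d6 = -9 → (-4187/300, 5/2)
  seg 7: left by d11 = 1071/100 → (-74/3, 5/2)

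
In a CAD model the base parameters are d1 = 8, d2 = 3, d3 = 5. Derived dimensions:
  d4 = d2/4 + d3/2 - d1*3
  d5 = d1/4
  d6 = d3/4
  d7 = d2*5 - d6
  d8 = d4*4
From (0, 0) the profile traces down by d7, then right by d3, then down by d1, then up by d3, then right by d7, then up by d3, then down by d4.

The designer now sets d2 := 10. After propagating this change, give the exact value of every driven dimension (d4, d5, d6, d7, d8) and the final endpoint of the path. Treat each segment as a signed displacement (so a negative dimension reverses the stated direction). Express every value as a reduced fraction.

d4 = -19
d5 = 2
d6 = 5/4
d7 = 195/4
d8 = -76
endpoint = (215/4, -111/4)

Apply edit: d2 := 10
  d4 = d2/4 + d3/2 - d1*3 = -19
  d5 = d1/4 = 2
  d6 = d3/4 = 5/4
  d7 = d2*5 - d6 = 195/4
  d8 = d4*4 = -76
Walk from origin (0, 0):
  seg 1: down by d7 = 195/4 → (0, -195/4)
  seg 2: right by d3 = 5 → (5, -195/4)
  seg 3: down by d1 = 8 → (5, -227/4)
  seg 4: up by d3 = 5 → (5, -207/4)
  seg 5: right by d7 = 195/4 → (215/4, -207/4)
  seg 6: up by d3 = 5 → (215/4, -187/4)
  seg 7: down by d4 = -19 → (215/4, -111/4)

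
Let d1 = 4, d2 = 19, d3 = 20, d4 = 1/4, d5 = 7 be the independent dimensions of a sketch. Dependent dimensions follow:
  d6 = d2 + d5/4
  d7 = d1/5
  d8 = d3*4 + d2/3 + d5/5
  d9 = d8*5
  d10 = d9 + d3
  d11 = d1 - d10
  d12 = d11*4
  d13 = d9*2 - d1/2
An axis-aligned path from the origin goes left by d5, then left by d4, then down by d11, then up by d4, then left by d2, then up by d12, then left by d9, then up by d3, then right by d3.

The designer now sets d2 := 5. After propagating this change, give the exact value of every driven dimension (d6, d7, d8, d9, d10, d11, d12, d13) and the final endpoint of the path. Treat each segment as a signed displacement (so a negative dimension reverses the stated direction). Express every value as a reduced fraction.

Apply edit: d2 := 5
  d6 = d2 + d5/4 = 27/4
  d7 = d1/5 = 4/5
  d8 = d3*4 + d2/3 + d5/5 = 1246/15
  d9 = d8*5 = 1246/3
  d10 = d9 + d3 = 1306/3
  d11 = d1 - d10 = -1294/3
  d12 = d11*4 = -5176/3
  d13 = d9*2 - d1/2 = 2486/3
Walk from origin (0, 0):
  seg 1: left by d5 = 7 → (-7, 0)
  seg 2: left by d4 = 1/4 → (-29/4, 0)
  seg 3: down by d11 = -1294/3 → (-29/4, 1294/3)
  seg 4: up by d4 = 1/4 → (-29/4, 5179/12)
  seg 5: left by d2 = 5 → (-49/4, 5179/12)
  seg 6: up by d12 = -5176/3 → (-49/4, -5175/4)
  seg 7: left by d9 = 1246/3 → (-5131/12, -5175/4)
  seg 8: up by d3 = 20 → (-5131/12, -5095/4)
  seg 9: right by d3 = 20 → (-4891/12, -5095/4)

d6 = 27/4
d7 = 4/5
d8 = 1246/15
d9 = 1246/3
d10 = 1306/3
d11 = -1294/3
d12 = -5176/3
d13 = 2486/3
endpoint = (-4891/12, -5095/4)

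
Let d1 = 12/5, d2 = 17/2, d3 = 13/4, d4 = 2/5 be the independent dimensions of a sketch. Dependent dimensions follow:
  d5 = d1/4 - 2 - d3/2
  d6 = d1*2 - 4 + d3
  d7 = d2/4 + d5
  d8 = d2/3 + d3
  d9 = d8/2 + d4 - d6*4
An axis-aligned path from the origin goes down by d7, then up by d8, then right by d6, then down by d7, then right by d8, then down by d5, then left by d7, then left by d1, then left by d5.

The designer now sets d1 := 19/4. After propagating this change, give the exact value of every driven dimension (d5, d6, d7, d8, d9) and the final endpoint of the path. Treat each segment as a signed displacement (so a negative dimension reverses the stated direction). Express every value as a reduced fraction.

d5 = -39/16
d6 = 35/4
d7 = -5/16
d8 = 73/12
d9 = -3787/120
endpoint = (77/6, 439/48)

Apply edit: d1 := 19/4
  d5 = d1/4 - 2 - d3/2 = -39/16
  d6 = d1*2 - 4 + d3 = 35/4
  d7 = d2/4 + d5 = -5/16
  d8 = d2/3 + d3 = 73/12
  d9 = d8/2 + d4 - d6*4 = -3787/120
Walk from origin (0, 0):
  seg 1: down by d7 = -5/16 → (0, 5/16)
  seg 2: up by d8 = 73/12 → (0, 307/48)
  seg 3: right by d6 = 35/4 → (35/4, 307/48)
  seg 4: down by d7 = -5/16 → (35/4, 161/24)
  seg 5: right by d8 = 73/12 → (89/6, 161/24)
  seg 6: down by d5 = -39/16 → (89/6, 439/48)
  seg 7: left by d7 = -5/16 → (727/48, 439/48)
  seg 8: left by d1 = 19/4 → (499/48, 439/48)
  seg 9: left by d5 = -39/16 → (77/6, 439/48)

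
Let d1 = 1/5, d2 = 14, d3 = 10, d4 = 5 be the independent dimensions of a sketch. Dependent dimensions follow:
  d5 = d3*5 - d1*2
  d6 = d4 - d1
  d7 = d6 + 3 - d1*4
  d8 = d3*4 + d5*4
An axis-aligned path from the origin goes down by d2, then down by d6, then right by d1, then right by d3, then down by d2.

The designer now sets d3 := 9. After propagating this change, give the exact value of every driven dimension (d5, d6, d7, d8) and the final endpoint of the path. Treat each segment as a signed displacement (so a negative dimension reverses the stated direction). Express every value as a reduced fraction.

d5 = 223/5
d6 = 24/5
d7 = 7
d8 = 1072/5
endpoint = (46/5, -164/5)

Apply edit: d3 := 9
  d5 = d3*5 - d1*2 = 223/5
  d6 = d4 - d1 = 24/5
  d7 = d6 + 3 - d1*4 = 7
  d8 = d3*4 + d5*4 = 1072/5
Walk from origin (0, 0):
  seg 1: down by d2 = 14 → (0, -14)
  seg 2: down by d6 = 24/5 → (0, -94/5)
  seg 3: right by d1 = 1/5 → (1/5, -94/5)
  seg 4: right by d3 = 9 → (46/5, -94/5)
  seg 5: down by d2 = 14 → (46/5, -164/5)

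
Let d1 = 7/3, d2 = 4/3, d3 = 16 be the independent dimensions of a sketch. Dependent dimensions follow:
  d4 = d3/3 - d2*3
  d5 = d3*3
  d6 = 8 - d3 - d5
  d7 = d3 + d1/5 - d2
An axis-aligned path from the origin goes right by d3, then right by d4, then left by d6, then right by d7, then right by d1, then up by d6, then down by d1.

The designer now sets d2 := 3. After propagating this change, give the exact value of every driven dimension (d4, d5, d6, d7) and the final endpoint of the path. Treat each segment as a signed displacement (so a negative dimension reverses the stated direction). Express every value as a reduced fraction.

d4 = -11/3
d5 = 48
d6 = -56
d7 = 202/15
endpoint = (1262/15, -175/3)

Apply edit: d2 := 3
  d4 = d3/3 - d2*3 = -11/3
  d5 = d3*3 = 48
  d6 = 8 - d3 - d5 = -56
  d7 = d3 + d1/5 - d2 = 202/15
Walk from origin (0, 0):
  seg 1: right by d3 = 16 → (16, 0)
  seg 2: right by d4 = -11/3 → (37/3, 0)
  seg 3: left by d6 = -56 → (205/3, 0)
  seg 4: right by d7 = 202/15 → (409/5, 0)
  seg 5: right by d1 = 7/3 → (1262/15, 0)
  seg 6: up by d6 = -56 → (1262/15, -56)
  seg 7: down by d1 = 7/3 → (1262/15, -175/3)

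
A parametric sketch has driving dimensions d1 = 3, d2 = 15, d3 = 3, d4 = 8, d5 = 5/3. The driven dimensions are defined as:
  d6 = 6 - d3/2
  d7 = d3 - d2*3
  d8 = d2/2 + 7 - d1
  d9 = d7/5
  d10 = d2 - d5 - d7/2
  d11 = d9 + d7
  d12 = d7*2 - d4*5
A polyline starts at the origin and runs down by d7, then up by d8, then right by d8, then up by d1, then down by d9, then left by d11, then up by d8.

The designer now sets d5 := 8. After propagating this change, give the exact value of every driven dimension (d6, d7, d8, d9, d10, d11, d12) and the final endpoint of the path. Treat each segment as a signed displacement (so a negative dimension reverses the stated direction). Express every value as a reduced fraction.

d6 = 9/2
d7 = -42
d8 = 23/2
d9 = -42/5
d10 = 28
d11 = -252/5
d12 = -124
endpoint = (619/10, 382/5)

Apply edit: d5 := 8
  d6 = 6 - d3/2 = 9/2
  d7 = d3 - d2*3 = -42
  d8 = d2/2 + 7 - d1 = 23/2
  d9 = d7/5 = -42/5
  d10 = d2 - d5 - d7/2 = 28
  d11 = d9 + d7 = -252/5
  d12 = d7*2 - d4*5 = -124
Walk from origin (0, 0):
  seg 1: down by d7 = -42 → (0, 42)
  seg 2: up by d8 = 23/2 → (0, 107/2)
  seg 3: right by d8 = 23/2 → (23/2, 107/2)
  seg 4: up by d1 = 3 → (23/2, 113/2)
  seg 5: down by d9 = -42/5 → (23/2, 649/10)
  seg 6: left by d11 = -252/5 → (619/10, 649/10)
  seg 7: up by d8 = 23/2 → (619/10, 382/5)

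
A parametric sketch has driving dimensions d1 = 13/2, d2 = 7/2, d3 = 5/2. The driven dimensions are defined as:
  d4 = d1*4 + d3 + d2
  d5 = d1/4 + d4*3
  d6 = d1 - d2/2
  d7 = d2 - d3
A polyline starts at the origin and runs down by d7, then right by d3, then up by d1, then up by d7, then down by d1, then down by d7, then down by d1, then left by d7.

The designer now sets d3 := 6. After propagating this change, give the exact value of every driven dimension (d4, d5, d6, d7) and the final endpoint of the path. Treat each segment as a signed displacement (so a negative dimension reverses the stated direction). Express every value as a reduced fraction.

d4 = 71/2
d5 = 865/8
d6 = 19/4
d7 = -5/2
endpoint = (17/2, -4)

Apply edit: d3 := 6
  d4 = d1*4 + d3 + d2 = 71/2
  d5 = d1/4 + d4*3 = 865/8
  d6 = d1 - d2/2 = 19/4
  d7 = d2 - d3 = -5/2
Walk from origin (0, 0):
  seg 1: down by d7 = -5/2 → (0, 5/2)
  seg 2: right by d3 = 6 → (6, 5/2)
  seg 3: up by d1 = 13/2 → (6, 9)
  seg 4: up by d7 = -5/2 → (6, 13/2)
  seg 5: down by d1 = 13/2 → (6, 0)
  seg 6: down by d7 = -5/2 → (6, 5/2)
  seg 7: down by d1 = 13/2 → (6, -4)
  seg 8: left by d7 = -5/2 → (17/2, -4)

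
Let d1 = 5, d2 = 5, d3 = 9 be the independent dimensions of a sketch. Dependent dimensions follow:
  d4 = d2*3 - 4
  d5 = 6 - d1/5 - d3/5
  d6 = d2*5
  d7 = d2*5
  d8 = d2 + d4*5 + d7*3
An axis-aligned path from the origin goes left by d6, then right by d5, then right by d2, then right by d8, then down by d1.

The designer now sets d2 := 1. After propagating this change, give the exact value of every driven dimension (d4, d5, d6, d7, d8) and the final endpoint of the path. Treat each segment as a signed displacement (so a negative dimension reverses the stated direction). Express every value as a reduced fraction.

Apply edit: d2 := 1
  d4 = d2*3 - 4 = -1
  d5 = 6 - d1/5 - d3/5 = 16/5
  d6 = d2*5 = 5
  d7 = d2*5 = 5
  d8 = d2 + d4*5 + d7*3 = 11
Walk from origin (0, 0):
  seg 1: left by d6 = 5 → (-5, 0)
  seg 2: right by d5 = 16/5 → (-9/5, 0)
  seg 3: right by d2 = 1 → (-4/5, 0)
  seg 4: right by d8 = 11 → (51/5, 0)
  seg 5: down by d1 = 5 → (51/5, -5)

d4 = -1
d5 = 16/5
d6 = 5
d7 = 5
d8 = 11
endpoint = (51/5, -5)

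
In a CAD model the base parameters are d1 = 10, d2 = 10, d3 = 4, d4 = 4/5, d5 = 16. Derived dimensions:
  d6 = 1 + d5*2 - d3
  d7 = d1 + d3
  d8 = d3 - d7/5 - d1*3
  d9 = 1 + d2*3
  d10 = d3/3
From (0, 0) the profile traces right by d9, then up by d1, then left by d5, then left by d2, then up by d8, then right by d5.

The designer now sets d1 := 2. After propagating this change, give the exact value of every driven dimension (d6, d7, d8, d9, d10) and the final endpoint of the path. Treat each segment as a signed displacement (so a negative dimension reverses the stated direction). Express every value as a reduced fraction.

d6 = 29
d7 = 6
d8 = -16/5
d9 = 31
d10 = 4/3
endpoint = (21, -6/5)

Apply edit: d1 := 2
  d6 = 1 + d5*2 - d3 = 29
  d7 = d1 + d3 = 6
  d8 = d3 - d7/5 - d1*3 = -16/5
  d9 = 1 + d2*3 = 31
  d10 = d3/3 = 4/3
Walk from origin (0, 0):
  seg 1: right by d9 = 31 → (31, 0)
  seg 2: up by d1 = 2 → (31, 2)
  seg 3: left by d5 = 16 → (15, 2)
  seg 4: left by d2 = 10 → (5, 2)
  seg 5: up by d8 = -16/5 → (5, -6/5)
  seg 6: right by d5 = 16 → (21, -6/5)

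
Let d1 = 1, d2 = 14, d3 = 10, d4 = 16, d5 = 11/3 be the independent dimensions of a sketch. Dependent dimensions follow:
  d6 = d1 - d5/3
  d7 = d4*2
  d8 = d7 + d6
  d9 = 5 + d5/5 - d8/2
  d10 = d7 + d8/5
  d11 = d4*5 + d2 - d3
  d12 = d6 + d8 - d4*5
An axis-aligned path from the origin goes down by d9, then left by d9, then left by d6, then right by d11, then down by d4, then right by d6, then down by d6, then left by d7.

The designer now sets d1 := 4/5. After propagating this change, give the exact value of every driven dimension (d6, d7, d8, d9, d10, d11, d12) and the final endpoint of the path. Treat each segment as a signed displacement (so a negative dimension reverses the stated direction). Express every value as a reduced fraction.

Apply edit: d1 := 4/5
  d6 = d1 - d5/3 = -19/45
  d7 = d4*2 = 32
  d8 = d7 + d6 = 1421/45
  d9 = 5 + d5/5 - d8/2 = -181/18
  d10 = d7 + d8/5 = 8621/225
  d11 = d4*5 + d2 - d3 = 84
  d12 = d6 + d8 - d4*5 = -2198/45
Walk from origin (0, 0):
  seg 1: down by d9 = -181/18 → (0, 181/18)
  seg 2: left by d9 = -181/18 → (181/18, 181/18)
  seg 3: left by d6 = -19/45 → (943/90, 181/18)
  seg 4: right by d11 = 84 → (8503/90, 181/18)
  seg 5: down by d4 = 16 → (8503/90, -107/18)
  seg 6: right by d6 = -19/45 → (1693/18, -107/18)
  seg 7: down by d6 = -19/45 → (1693/18, -497/90)
  seg 8: left by d7 = 32 → (1117/18, -497/90)

d6 = -19/45
d7 = 32
d8 = 1421/45
d9 = -181/18
d10 = 8621/225
d11 = 84
d12 = -2198/45
endpoint = (1117/18, -497/90)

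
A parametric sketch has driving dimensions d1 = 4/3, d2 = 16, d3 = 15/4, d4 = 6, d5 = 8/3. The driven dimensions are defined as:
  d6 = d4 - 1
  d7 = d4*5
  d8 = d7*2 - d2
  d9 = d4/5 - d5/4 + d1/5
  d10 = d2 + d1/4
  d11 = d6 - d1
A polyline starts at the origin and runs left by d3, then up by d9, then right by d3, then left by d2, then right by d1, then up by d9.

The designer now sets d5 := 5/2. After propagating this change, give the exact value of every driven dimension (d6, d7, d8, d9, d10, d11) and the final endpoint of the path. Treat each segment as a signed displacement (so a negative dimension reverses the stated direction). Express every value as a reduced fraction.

d6 = 5
d7 = 30
d8 = 44
d9 = 101/120
d10 = 49/3
d11 = 11/3
endpoint = (-44/3, 101/60)

Apply edit: d5 := 5/2
  d6 = d4 - 1 = 5
  d7 = d4*5 = 30
  d8 = d7*2 - d2 = 44
  d9 = d4/5 - d5/4 + d1/5 = 101/120
  d10 = d2 + d1/4 = 49/3
  d11 = d6 - d1 = 11/3
Walk from origin (0, 0):
  seg 1: left by d3 = 15/4 → (-15/4, 0)
  seg 2: up by d9 = 101/120 → (-15/4, 101/120)
  seg 3: right by d3 = 15/4 → (0, 101/120)
  seg 4: left by d2 = 16 → (-16, 101/120)
  seg 5: right by d1 = 4/3 → (-44/3, 101/120)
  seg 6: up by d9 = 101/120 → (-44/3, 101/60)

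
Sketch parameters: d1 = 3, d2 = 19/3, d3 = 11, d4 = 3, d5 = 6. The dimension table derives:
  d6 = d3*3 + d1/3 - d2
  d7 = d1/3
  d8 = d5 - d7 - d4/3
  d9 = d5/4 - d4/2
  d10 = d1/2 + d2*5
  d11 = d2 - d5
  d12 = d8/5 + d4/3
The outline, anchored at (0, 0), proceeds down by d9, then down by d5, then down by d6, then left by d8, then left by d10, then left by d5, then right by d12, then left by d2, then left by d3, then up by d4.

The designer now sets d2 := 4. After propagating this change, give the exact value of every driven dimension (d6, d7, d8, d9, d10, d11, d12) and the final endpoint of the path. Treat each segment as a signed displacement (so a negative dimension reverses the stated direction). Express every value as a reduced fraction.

Apply edit: d2 := 4
  d6 = d3*3 + d1/3 - d2 = 30
  d7 = d1/3 = 1
  d8 = d5 - d7 - d4/3 = 4
  d9 = d5/4 - d4/2 = 0
  d10 = d1/2 + d2*5 = 43/2
  d11 = d2 - d5 = -2
  d12 = d8/5 + d4/3 = 9/5
Walk from origin (0, 0):
  seg 1: down by d9 = 0 → (0, 0)
  seg 2: down by d5 = 6 → (0, -6)
  seg 3: down by d6 = 30 → (0, -36)
  seg 4: left by d8 = 4 → (-4, -36)
  seg 5: left by d10 = 43/2 → (-51/2, -36)
  seg 6: left by d5 = 6 → (-63/2, -36)
  seg 7: right by d12 = 9/5 → (-297/10, -36)
  seg 8: left by d2 = 4 → (-337/10, -36)
  seg 9: left by d3 = 11 → (-447/10, -36)
  seg 10: up by d4 = 3 → (-447/10, -33)

d6 = 30
d7 = 1
d8 = 4
d9 = 0
d10 = 43/2
d11 = -2
d12 = 9/5
endpoint = (-447/10, -33)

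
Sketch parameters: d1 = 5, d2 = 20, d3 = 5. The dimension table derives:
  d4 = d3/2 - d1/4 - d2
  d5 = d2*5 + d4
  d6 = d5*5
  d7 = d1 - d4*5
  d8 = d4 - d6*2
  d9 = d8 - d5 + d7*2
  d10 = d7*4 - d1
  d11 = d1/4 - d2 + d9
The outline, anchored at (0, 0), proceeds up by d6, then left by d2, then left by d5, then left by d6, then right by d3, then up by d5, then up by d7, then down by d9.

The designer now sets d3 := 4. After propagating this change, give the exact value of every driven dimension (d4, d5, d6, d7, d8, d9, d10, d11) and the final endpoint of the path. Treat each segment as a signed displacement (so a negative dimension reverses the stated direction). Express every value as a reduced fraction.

Apply edit: d3 := 4
  d4 = d3/2 - d1/4 - d2 = -77/4
  d5 = d2*5 + d4 = 323/4
  d6 = d5*5 = 1615/4
  d7 = d1 - d4*5 = 405/4
  d8 = d4 - d6*2 = -3307/4
  d9 = d8 - d5 + d7*2 = -705
  d10 = d7*4 - d1 = 400
  d11 = d1/4 - d2 + d9 = -2895/4
Walk from origin (0, 0):
  seg 1: up by d6 = 1615/4 → (0, 1615/4)
  seg 2: left by d2 = 20 → (-20, 1615/4)
  seg 3: left by d5 = 323/4 → (-403/4, 1615/4)
  seg 4: left by d6 = 1615/4 → (-1009/2, 1615/4)
  seg 5: right by d3 = 4 → (-1001/2, 1615/4)
  seg 6: up by d5 = 323/4 → (-1001/2, 969/2)
  seg 7: up by d7 = 405/4 → (-1001/2, 2343/4)
  seg 8: down by d9 = -705 → (-1001/2, 5163/4)

d4 = -77/4
d5 = 323/4
d6 = 1615/4
d7 = 405/4
d8 = -3307/4
d9 = -705
d10 = 400
d11 = -2895/4
endpoint = (-1001/2, 5163/4)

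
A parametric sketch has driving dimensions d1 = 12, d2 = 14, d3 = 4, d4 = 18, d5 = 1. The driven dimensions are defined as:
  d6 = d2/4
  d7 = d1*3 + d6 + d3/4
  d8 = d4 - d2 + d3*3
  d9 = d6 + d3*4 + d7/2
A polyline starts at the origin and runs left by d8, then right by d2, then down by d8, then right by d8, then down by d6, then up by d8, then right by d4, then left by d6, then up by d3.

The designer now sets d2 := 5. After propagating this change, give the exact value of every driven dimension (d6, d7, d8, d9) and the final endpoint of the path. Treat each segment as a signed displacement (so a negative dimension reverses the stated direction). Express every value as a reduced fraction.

Apply edit: d2 := 5
  d6 = d2/4 = 5/4
  d7 = d1*3 + d6 + d3/4 = 153/4
  d8 = d4 - d2 + d3*3 = 25
  d9 = d6 + d3*4 + d7/2 = 291/8
Walk from origin (0, 0):
  seg 1: left by d8 = 25 → (-25, 0)
  seg 2: right by d2 = 5 → (-20, 0)
  seg 3: down by d8 = 25 → (-20, -25)
  seg 4: right by d8 = 25 → (5, -25)
  seg 5: down by d6 = 5/4 → (5, -105/4)
  seg 6: up by d8 = 25 → (5, -5/4)
  seg 7: right by d4 = 18 → (23, -5/4)
  seg 8: left by d6 = 5/4 → (87/4, -5/4)
  seg 9: up by d3 = 4 → (87/4, 11/4)

d6 = 5/4
d7 = 153/4
d8 = 25
d9 = 291/8
endpoint = (87/4, 11/4)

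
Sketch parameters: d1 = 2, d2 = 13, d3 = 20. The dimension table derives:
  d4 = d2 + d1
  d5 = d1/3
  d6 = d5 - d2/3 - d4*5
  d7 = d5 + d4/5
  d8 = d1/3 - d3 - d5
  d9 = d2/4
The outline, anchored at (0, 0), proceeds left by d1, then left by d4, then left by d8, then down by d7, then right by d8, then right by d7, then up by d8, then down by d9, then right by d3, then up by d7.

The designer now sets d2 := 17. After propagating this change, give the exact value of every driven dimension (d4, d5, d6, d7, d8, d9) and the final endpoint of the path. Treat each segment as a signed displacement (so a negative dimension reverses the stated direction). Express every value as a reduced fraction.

Apply edit: d2 := 17
  d4 = d2 + d1 = 19
  d5 = d1/3 = 2/3
  d6 = d5 - d2/3 - d4*5 = -100
  d7 = d5 + d4/5 = 67/15
  d8 = d1/3 - d3 - d5 = -20
  d9 = d2/4 = 17/4
Walk from origin (0, 0):
  seg 1: left by d1 = 2 → (-2, 0)
  seg 2: left by d4 = 19 → (-21, 0)
  seg 3: left by d8 = -20 → (-1, 0)
  seg 4: down by d7 = 67/15 → (-1, -67/15)
  seg 5: right by d8 = -20 → (-21, -67/15)
  seg 6: right by d7 = 67/15 → (-248/15, -67/15)
  seg 7: up by d8 = -20 → (-248/15, -367/15)
  seg 8: down by d9 = 17/4 → (-248/15, -1723/60)
  seg 9: right by d3 = 20 → (52/15, -1723/60)
  seg 10: up by d7 = 67/15 → (52/15, -97/4)

d4 = 19
d5 = 2/3
d6 = -100
d7 = 67/15
d8 = -20
d9 = 17/4
endpoint = (52/15, -97/4)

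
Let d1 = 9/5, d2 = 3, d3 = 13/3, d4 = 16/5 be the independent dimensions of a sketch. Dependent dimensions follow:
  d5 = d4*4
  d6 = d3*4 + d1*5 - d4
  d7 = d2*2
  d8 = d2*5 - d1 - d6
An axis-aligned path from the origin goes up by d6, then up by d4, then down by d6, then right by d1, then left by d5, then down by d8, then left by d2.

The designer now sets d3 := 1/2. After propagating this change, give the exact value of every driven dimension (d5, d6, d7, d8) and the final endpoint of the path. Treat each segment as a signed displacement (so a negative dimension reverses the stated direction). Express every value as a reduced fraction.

d5 = 64/5
d6 = 39/5
d7 = 6
d8 = 27/5
endpoint = (-14, -11/5)

Apply edit: d3 := 1/2
  d5 = d4*4 = 64/5
  d6 = d3*4 + d1*5 - d4 = 39/5
  d7 = d2*2 = 6
  d8 = d2*5 - d1 - d6 = 27/5
Walk from origin (0, 0):
  seg 1: up by d6 = 39/5 → (0, 39/5)
  seg 2: up by d4 = 16/5 → (0, 11)
  seg 3: down by d6 = 39/5 → (0, 16/5)
  seg 4: right by d1 = 9/5 → (9/5, 16/5)
  seg 5: left by d5 = 64/5 → (-11, 16/5)
  seg 6: down by d8 = 27/5 → (-11, -11/5)
  seg 7: left by d2 = 3 → (-14, -11/5)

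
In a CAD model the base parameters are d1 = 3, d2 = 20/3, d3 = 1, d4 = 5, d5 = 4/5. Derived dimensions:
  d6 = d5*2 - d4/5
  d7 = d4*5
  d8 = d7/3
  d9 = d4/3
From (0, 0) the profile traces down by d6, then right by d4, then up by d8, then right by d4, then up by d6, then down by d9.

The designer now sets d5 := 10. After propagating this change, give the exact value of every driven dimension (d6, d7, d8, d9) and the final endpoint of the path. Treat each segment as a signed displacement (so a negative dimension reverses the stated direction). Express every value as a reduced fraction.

d6 = 19
d7 = 25
d8 = 25/3
d9 = 5/3
endpoint = (10, 20/3)

Apply edit: d5 := 10
  d6 = d5*2 - d4/5 = 19
  d7 = d4*5 = 25
  d8 = d7/3 = 25/3
  d9 = d4/3 = 5/3
Walk from origin (0, 0):
  seg 1: down by d6 = 19 → (0, -19)
  seg 2: right by d4 = 5 → (5, -19)
  seg 3: up by d8 = 25/3 → (5, -32/3)
  seg 4: right by d4 = 5 → (10, -32/3)
  seg 5: up by d6 = 19 → (10, 25/3)
  seg 6: down by d9 = 5/3 → (10, 20/3)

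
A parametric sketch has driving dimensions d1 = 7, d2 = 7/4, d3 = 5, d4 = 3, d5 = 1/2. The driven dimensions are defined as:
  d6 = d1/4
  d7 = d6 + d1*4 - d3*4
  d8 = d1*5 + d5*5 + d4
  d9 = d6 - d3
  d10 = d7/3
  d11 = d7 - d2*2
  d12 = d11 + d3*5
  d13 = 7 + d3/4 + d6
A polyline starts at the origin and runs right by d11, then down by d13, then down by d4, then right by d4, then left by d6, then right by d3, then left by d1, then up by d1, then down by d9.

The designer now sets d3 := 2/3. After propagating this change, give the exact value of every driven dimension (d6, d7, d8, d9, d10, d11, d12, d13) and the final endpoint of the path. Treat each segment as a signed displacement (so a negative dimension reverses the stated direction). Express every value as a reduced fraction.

d6 = 7/4
d7 = 325/12
d8 = 81/2
d9 = 13/12
d10 = 325/36
d11 = 283/12
d12 = 323/12
d13 = 107/12
endpoint = (37/2, -6)

Apply edit: d3 := 2/3
  d6 = d1/4 = 7/4
  d7 = d6 + d1*4 - d3*4 = 325/12
  d8 = d1*5 + d5*5 + d4 = 81/2
  d9 = d6 - d3 = 13/12
  d10 = d7/3 = 325/36
  d11 = d7 - d2*2 = 283/12
  d12 = d11 + d3*5 = 323/12
  d13 = 7 + d3/4 + d6 = 107/12
Walk from origin (0, 0):
  seg 1: right by d11 = 283/12 → (283/12, 0)
  seg 2: down by d13 = 107/12 → (283/12, -107/12)
  seg 3: down by d4 = 3 → (283/12, -143/12)
  seg 4: right by d4 = 3 → (319/12, -143/12)
  seg 5: left by d6 = 7/4 → (149/6, -143/12)
  seg 6: right by d3 = 2/3 → (51/2, -143/12)
  seg 7: left by d1 = 7 → (37/2, -143/12)
  seg 8: up by d1 = 7 → (37/2, -59/12)
  seg 9: down by d9 = 13/12 → (37/2, -6)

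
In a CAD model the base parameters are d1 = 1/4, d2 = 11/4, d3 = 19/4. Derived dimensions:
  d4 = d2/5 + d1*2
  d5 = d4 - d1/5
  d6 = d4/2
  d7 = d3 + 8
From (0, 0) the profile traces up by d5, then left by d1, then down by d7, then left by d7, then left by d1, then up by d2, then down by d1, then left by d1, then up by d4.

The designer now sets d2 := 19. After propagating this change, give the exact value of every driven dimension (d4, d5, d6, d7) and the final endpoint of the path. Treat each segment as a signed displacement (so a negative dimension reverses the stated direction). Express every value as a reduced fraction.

Apply edit: d2 := 19
  d4 = d2/5 + d1*2 = 43/10
  d5 = d4 - d1/5 = 17/4
  d6 = d4/2 = 43/20
  d7 = d3 + 8 = 51/4
Walk from origin (0, 0):
  seg 1: up by d5 = 17/4 → (0, 17/4)
  seg 2: left by d1 = 1/4 → (-1/4, 17/4)
  seg 3: down by d7 = 51/4 → (-1/4, -17/2)
  seg 4: left by d7 = 51/4 → (-13, -17/2)
  seg 5: left by d1 = 1/4 → (-53/4, -17/2)
  seg 6: up by d2 = 19 → (-53/4, 21/2)
  seg 7: down by d1 = 1/4 → (-53/4, 41/4)
  seg 8: left by d1 = 1/4 → (-27/2, 41/4)
  seg 9: up by d4 = 43/10 → (-27/2, 291/20)

d4 = 43/10
d5 = 17/4
d6 = 43/20
d7 = 51/4
endpoint = (-27/2, 291/20)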